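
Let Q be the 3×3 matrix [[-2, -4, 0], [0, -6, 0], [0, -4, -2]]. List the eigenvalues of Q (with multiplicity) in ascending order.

-6, -2, -2

Characteristic polynomial: p(t) = t^3 + 10t^2 + 28t + 24 = (t + 2)^2(t + 6).
Roots (with multiplicity): -6, -2, -2.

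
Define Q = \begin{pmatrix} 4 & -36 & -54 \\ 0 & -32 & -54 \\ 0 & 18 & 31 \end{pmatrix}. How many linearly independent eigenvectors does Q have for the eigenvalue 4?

2

Q − 4I = [[0, -36, -54], [0, -36, -54], [0, 18, 27]].
This matrix has rank 1, so its null space has dimension 3 − 1 = 2.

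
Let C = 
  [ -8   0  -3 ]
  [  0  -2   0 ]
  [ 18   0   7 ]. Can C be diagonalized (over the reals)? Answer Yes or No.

Characteristic polynomial: p(μ) = μ^3 + 3μ^2 - 4 = (μ - 1)(μ + 2)^2.
μ = -2 has algebraic multiplicity 2; rank(C + 2I) = 1, so geometric multiplicity = 2.
Every eigenvalue has geometric = algebraic multiplicity, so C is diagonalizable.

Yes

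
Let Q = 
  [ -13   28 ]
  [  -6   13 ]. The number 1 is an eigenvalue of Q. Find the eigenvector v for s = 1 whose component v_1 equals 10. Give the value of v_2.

5

Q − 1I = [[-14, 28], [-6, 12]].
Solving (Q − 1I)v = 0 gives the eigenspace spanned by (10, 5).
With v_1 = 10, v = (10, 5), so v_2 = 5.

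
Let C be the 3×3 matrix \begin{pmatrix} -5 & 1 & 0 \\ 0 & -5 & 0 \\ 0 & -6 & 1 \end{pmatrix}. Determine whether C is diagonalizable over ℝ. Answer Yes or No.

No

Characteristic polynomial: p(t) = t^3 + 9t^2 + 15t - 25 = (t - 1)(t + 5)^2.
t = -5 has algebraic multiplicity 2; rank(C + 5I) = 2, so geometric multiplicity = 1.
Geometric multiplicity < algebraic multiplicity, so C is not diagonalizable.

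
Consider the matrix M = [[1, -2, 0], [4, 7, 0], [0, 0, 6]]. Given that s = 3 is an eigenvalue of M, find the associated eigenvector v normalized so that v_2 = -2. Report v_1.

2

M − 3I = [[-2, -2, 0], [4, 4, 0], [0, 0, 3]].
Solving (M − 3I)v = 0 gives the eigenspace spanned by (2, -2, 0).
With v_2 = -2, v = (2, -2, 0), so v_1 = 2.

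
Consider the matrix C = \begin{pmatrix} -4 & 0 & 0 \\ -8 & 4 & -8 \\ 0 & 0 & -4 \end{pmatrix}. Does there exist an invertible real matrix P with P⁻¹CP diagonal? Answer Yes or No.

Characteristic polynomial: p(λ) = λ^3 + 4λ^2 - 16λ - 64 = (λ - 4)(λ + 4)^2.
λ = -4 has algebraic multiplicity 2; rank(C + 4I) = 1, so geometric multiplicity = 2.
Every eigenvalue has geometric = algebraic multiplicity, so C is diagonalizable.

Yes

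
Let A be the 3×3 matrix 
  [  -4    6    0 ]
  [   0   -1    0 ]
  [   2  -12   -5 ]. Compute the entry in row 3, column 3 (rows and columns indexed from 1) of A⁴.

Characteristic polynomial: μ^3 + 10μ^2 + 29μ + 20 = (μ + 1)(μ + 4)(μ + 5), so the eigenvalues are -5, -4, -1.
μ=-4: eigenvector (1, 0, 2).
μ=-1: eigenvector (2, 1, -2).
μ=-5: eigenvector (0, 0, 1).
P = [[1, 2, 0], [0, 1, 0], [2, -2, 1]], D = diag(-4, -1, -5), P⁻¹ = [[1, -2, 0], [0, 1, 0], [-2, 6, 1]].
A⁴ = P·diag(256, 1, 625)·P⁻¹ = [[256, -510, 0], [0, 1, 0], [-738, 2724, 625]].
The requested entry is 625.

625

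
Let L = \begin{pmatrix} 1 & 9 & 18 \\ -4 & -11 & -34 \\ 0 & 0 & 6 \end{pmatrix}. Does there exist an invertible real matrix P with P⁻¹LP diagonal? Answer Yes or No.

No

Characteristic polynomial: p(λ) = λ^3 + 4λ^2 - 35λ - 150 = (λ - 6)(λ + 5)^2.
λ = -5 has algebraic multiplicity 2; rank(L + 5I) = 2, so geometric multiplicity = 1.
Geometric multiplicity < algebraic multiplicity, so L is not diagonalizable.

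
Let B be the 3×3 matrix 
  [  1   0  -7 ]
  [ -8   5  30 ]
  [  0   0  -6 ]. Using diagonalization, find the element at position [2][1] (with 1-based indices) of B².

Characteristic polynomial: s^3 - 31s + 30 = (s - 5)(s - 1)(s + 6), so the eigenvalues are -6, 1, 5.
s=-6: eigenvector (-1, 2, -1).
s=5: eigenvector (0, 1, 0).
s=1: eigenvector (1, 2, 0).
P = [[-1, 0, 1], [2, 1, 2], [-1, 0, 0]], D = diag(-6, 5, 1), P⁻¹ = [[0, 0, -1], [-2, 1, 4], [1, 0, -1]].
B² = P·diag(36, 25, 1)·P⁻¹ = [[1, 0, 35], [-48, 25, 26], [0, 0, 36]].
The requested entry is -48.

-48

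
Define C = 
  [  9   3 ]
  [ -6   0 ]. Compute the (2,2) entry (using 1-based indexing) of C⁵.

Characteristic polynomial: μ^2 - 9μ + 18 = (μ - 6)(μ - 3), so the eigenvalues are 3, 6.
μ=6: eigenvector (1, -1).
μ=3: eigenvector (1, -2).
P = [[1, 1], [-1, -2]], D = diag(6, 3), P⁻¹ = [[2, 1], [-1, -1]].
C⁵ = P·diag(7776, 243)·P⁻¹ = [[15309, 7533], [-15066, -7290]].
The requested entry is -7290.

-7290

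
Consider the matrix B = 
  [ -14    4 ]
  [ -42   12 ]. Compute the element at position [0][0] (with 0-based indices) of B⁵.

-224

Characteristic polynomial: μ^2 + 2μ = μ(μ + 2), so the eigenvalues are -2, 0.
μ=0: eigenvector (2, 7).
μ=-2: eigenvector (1, 3).
P = [[2, 1], [7, 3]], D = diag(0, -2), P⁻¹ = [[-3, 1], [7, -2]].
B⁵ = P·diag(0, -32)·P⁻¹ = [[-224, 64], [-672, 192]].
The requested entry is -224.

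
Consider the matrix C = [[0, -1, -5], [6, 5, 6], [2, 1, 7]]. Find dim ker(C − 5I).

C − 5I = [[-5, -1, -5], [6, 0, 6], [2, 1, 2]].
This matrix has rank 2, so its null space has dimension 3 − 2 = 1.

1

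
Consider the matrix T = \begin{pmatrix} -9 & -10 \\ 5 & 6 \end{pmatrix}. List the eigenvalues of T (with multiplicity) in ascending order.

Characteristic polynomial: p(μ) = μ^2 + 3μ - 4 = (μ - 1)(μ + 4).
Roots (with multiplicity): -4, 1.

-4, 1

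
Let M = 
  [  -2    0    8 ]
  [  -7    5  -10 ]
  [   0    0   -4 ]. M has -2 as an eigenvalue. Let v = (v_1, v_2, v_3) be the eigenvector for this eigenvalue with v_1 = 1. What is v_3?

M + 2I = [[0, 0, 8], [-7, 7, -10], [0, 0, -2]].
Solving (M + 2I)v = 0 gives the eigenspace spanned by (1, 1, 0).
With v_1 = 1, v = (1, 1, 0), so v_3 = 0.

0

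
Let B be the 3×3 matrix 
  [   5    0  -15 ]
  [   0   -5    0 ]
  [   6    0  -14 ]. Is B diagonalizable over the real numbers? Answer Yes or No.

Characteristic polynomial: p(t) = t^3 + 14t^2 + 65t + 100 = (t + 4)(t + 5)^2.
t = -5 has algebraic multiplicity 2; rank(B + 5I) = 1, so geometric multiplicity = 2.
Every eigenvalue has geometric = algebraic multiplicity, so B is diagonalizable.

Yes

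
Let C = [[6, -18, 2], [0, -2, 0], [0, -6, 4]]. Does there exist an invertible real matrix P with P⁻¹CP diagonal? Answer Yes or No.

Yes

Characteristic polynomial: p(t) = t^3 - 8t^2 + 4t + 48 = (t - 6)(t - 4)(t + 2).
All 3 eigenvalues are distinct, so C is diagonalizable.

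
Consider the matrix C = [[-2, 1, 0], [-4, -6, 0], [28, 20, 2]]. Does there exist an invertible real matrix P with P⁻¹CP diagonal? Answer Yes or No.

No

Characteristic polynomial: p(s) = s^3 + 6s^2 - 32 = (s - 2)(s + 4)^2.
s = -4 has algebraic multiplicity 2; rank(C + 4I) = 2, so geometric multiplicity = 1.
Geometric multiplicity < algebraic multiplicity, so C is not diagonalizable.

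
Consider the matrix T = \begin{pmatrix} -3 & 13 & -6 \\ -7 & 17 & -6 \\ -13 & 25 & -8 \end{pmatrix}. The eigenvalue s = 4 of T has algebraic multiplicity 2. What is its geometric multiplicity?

T − 4I = [[-7, 13, -6], [-7, 13, -6], [-13, 25, -12]].
This matrix has rank 2, so its null space has dimension 3 − 2 = 1.

1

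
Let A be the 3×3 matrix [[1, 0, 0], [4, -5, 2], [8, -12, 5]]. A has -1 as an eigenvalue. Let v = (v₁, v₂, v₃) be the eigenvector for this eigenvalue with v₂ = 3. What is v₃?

A + 1I = [[2, 0, 0], [4, -4, 2], [8, -12, 6]].
Solving (A + 1I)v = 0 gives the eigenspace spanned by (0, 3, 6).
With v₂ = 3, v = (0, 3, 6), so v₃ = 6.

6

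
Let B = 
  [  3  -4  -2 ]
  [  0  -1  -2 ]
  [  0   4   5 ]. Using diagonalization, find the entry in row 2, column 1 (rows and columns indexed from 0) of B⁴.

160

Characteristic polynomial: r^3 - 7r^2 + 15r - 9 = (r - 3)^2(r - 1), so the eigenvalues are 1, 3, 3.
r=3: eigenvector (-3, -2, 4).
r=3: eigenvector (-2, -1, 2).
r=1: eigenvector (-1, -1, 1).
P = [[-3, -2, -1], [-2, -1, -1], [4, 2, 1]], D = diag(3, 3, 1), P⁻¹ = [[1, 0, 1], [-2, 1, -1], [0, -2, -1]].
B⁴ = P·diag(81, 81, 1)·P⁻¹ = [[81, -160, -80], [0, -79, -80], [0, 160, 161]].
The requested entry is 160.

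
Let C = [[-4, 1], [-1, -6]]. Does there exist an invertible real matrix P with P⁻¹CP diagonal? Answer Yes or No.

No

Characteristic polynomial: p(s) = s^2 + 10s + 25 = (s + 5)^2.
s = -5 has algebraic multiplicity 2; rank(C + 5I) = 1, so geometric multiplicity = 1.
Geometric multiplicity < algebraic multiplicity, so C is not diagonalizable.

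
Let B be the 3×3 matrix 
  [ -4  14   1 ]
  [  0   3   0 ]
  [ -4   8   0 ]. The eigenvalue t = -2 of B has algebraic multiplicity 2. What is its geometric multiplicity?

B + 2I = [[-2, 14, 1], [0, 5, 0], [-4, 8, 2]].
This matrix has rank 2, so its null space has dimension 3 − 2 = 1.

1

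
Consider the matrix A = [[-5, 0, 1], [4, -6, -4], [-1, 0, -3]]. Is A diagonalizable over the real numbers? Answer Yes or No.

No

Characteristic polynomial: p(μ) = μ^3 + 14μ^2 + 64μ + 96 = (μ + 4)^2(μ + 6).
μ = -4 has algebraic multiplicity 2; rank(A + 4I) = 2, so geometric multiplicity = 1.
Geometric multiplicity < algebraic multiplicity, so A is not diagonalizable.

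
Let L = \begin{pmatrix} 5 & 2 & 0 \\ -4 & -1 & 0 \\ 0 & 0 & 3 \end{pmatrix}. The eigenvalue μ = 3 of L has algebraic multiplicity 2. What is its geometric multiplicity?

2

L − 3I = [[2, 2, 0], [-4, -4, 0], [0, 0, 0]].
This matrix has rank 1, so its null space has dimension 3 − 1 = 2.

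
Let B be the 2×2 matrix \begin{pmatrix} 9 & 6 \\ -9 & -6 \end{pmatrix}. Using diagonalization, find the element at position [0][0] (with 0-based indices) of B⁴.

Characteristic polynomial: λ^2 - 3λ = λ(λ - 3), so the eigenvalues are 0, 3.
λ=3: eigenvector (-1, 1).
λ=0: eigenvector (-2, 3).
P = [[-1, -2], [1, 3]], D = diag(3, 0), P⁻¹ = [[-3, -2], [1, 1]].
B⁴ = P·diag(81, 0)·P⁻¹ = [[243, 162], [-243, -162]].
The requested entry is 243.

243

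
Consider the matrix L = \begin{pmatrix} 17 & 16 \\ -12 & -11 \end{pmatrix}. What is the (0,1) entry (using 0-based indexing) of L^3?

Characteristic polynomial: s^2 - 6s + 5 = (s - 5)(s - 1), so the eigenvalues are 1, 5.
s=5: eigenvector (4, -3).
s=1: eigenvector (-1, 1).
P = [[4, -1], [-3, 1]], D = diag(5, 1), P⁻¹ = [[1, 1], [3, 4]].
L³ = P·diag(125, 1)·P⁻¹ = [[497, 496], [-372, -371]].
The requested entry is 496.

496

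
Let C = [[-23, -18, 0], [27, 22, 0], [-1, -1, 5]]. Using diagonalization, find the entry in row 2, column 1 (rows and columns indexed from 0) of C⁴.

-369

Characteristic polynomial: λ^3 - 4λ^2 - 25λ + 100 = (λ - 5)(λ - 4)(λ + 5), so the eigenvalues are -5, 4, 5.
λ=-5: eigenvector (1, -1, 0).
λ=4: eigenvector (-2, 3, 1).
λ=5: eigenvector (0, 0, 1).
P = [[1, -2, 0], [-1, 3, 0], [0, 1, 1]], D = diag(-5, 4, 5), P⁻¹ = [[3, 2, 0], [1, 1, 0], [-1, -1, 1]].
C⁴ = P·diag(625, 256, 625)·P⁻¹ = [[1363, 738, 0], [-1107, -482, 0], [-369, -369, 625]].
The requested entry is -369.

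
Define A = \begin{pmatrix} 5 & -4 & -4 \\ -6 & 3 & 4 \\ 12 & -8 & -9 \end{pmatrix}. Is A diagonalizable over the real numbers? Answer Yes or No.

Characteristic polynomial: p(r) = r^3 + r^2 - r - 1 = (r - 1)(r + 1)^2.
r = -1 has algebraic multiplicity 2; rank(A + 1I) = 1, so geometric multiplicity = 2.
Every eigenvalue has geometric = algebraic multiplicity, so A is diagonalizable.

Yes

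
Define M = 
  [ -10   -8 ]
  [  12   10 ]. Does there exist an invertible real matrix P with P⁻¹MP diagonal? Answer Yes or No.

Characteristic polynomial: p(t) = t^2 - 4 = (t - 2)(t + 2).
All 2 eigenvalues are distinct, so M is diagonalizable.

Yes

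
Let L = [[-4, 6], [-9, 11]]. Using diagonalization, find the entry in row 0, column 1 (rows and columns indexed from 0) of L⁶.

Characteristic polynomial: s^2 - 7s + 10 = (s - 5)(s - 2), so the eigenvalues are 2, 5.
s=2: eigenvector (1, 1).
s=5: eigenvector (2, 3).
P = [[1, 2], [1, 3]], D = diag(2, 5), P⁻¹ = [[3, -2], [-1, 1]].
L⁶ = P·diag(64, 15625)·P⁻¹ = [[-31058, 31122], [-46683, 46747]].
The requested entry is 31122.

31122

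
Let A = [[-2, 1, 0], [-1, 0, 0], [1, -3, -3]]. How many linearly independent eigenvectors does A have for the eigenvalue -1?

A + 1I = [[-1, 1, 0], [-1, 1, 0], [1, -3, -2]].
This matrix has rank 2, so its null space has dimension 3 − 2 = 1.

1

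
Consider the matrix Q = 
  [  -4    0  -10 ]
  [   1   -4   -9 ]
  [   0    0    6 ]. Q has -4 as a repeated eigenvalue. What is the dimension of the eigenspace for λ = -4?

1

Q + 4I = [[0, 0, -10], [1, 0, -9], [0, 0, 10]].
This matrix has rank 2, so its null space has dimension 3 − 2 = 1.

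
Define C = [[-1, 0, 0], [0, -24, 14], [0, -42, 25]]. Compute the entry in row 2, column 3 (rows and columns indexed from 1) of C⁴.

Characteristic polynomial: r^3 - 13r - 12 = (r - 4)(r + 1)(r + 3), so the eigenvalues are -3, -1, 4.
r=-3: eigenvector (0, -2, -3).
r=4: eigenvector (0, 1, 2).
r=-1: eigenvector (1, 0, 0).
P = [[0, 0, 1], [-2, 1, 0], [-3, 2, 0]], D = diag(-3, 4, -1), P⁻¹ = [[0, -2, 1], [0, -3, 2], [1, 0, 0]].
C⁴ = P·diag(81, 256, 1)·P⁻¹ = [[1, 0, 0], [0, -444, 350], [0, -1050, 781]].
The requested entry is 350.

350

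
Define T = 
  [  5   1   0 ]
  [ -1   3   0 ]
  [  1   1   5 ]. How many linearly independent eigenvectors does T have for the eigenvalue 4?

T − 4I = [[1, 1, 0], [-1, -1, 0], [1, 1, 1]].
This matrix has rank 2, so its null space has dimension 3 − 2 = 1.

1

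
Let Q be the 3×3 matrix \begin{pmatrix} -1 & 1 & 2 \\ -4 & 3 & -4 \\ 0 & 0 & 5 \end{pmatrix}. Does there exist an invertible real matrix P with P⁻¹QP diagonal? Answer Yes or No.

No

Characteristic polynomial: p(r) = r^3 - 7r^2 + 11r - 5 = (r - 5)(r - 1)^2.
r = 1 has algebraic multiplicity 2; rank(Q − 1I) = 2, so geometric multiplicity = 1.
Geometric multiplicity < algebraic multiplicity, so Q is not diagonalizable.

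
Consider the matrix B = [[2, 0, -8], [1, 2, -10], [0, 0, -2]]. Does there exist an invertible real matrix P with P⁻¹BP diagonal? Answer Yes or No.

No

Characteristic polynomial: p(μ) = μ^3 - 2μ^2 - 4μ + 8 = (μ - 2)^2(μ + 2).
μ = 2 has algebraic multiplicity 2; rank(B − 2I) = 2, so geometric multiplicity = 1.
Geometric multiplicity < algebraic multiplicity, so B is not diagonalizable.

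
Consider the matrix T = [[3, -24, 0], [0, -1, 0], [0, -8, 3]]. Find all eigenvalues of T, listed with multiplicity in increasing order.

Characteristic polynomial: p(μ) = μ^3 - 5μ^2 + 3μ + 9 = (μ - 3)^2(μ + 1).
Roots (with multiplicity): -1, 3, 3.

-1, 3, 3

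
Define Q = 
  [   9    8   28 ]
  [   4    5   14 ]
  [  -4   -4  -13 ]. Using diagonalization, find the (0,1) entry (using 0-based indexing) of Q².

0

Characteristic polynomial: λ^3 - λ^2 - λ + 1 = (λ - 1)^2(λ + 1), so the eigenvalues are -1, 1, 1.
λ=1: eigenvector (4, 3, -2).
λ=1: eigenvector (1, -1, 0).
λ=-1: eigenvector (-2, -1, 1).
P = [[4, 1, -2], [3, -1, -1], [-2, 0, 1]], D = diag(1, 1, -1), P⁻¹ = [[1, 1, 3], [1, 0, 2], [2, 2, 7]].
Q² = P·diag(1, 1, 1)·P⁻¹ = [[1, 0, 0], [0, 1, 0], [0, 0, 1]].
The requested entry is 0.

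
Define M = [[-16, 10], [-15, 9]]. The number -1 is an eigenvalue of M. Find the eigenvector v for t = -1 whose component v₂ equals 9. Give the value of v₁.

M + 1I = [[-15, 10], [-15, 10]].
Solving (M + 1I)v = 0 gives the eigenspace spanned by (6, 9).
With v₂ = 9, v = (6, 9), so v₁ = 6.

6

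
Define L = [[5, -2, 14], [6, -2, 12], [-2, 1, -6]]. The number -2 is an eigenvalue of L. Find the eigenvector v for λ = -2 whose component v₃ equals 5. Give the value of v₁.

L + 2I = [[7, -2, 14], [6, 0, 12], [-2, 1, -4]].
Solving (L + 2I)v = 0 gives the eigenspace spanned by (-10, 0, 5).
With v₃ = 5, v = (-10, 0, 5), so v₁ = -10.

-10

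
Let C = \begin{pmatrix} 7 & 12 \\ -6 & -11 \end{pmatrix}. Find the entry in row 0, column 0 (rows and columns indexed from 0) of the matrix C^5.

3127

Characteristic polynomial: λ^2 + 4λ - 5 = (λ - 1)(λ + 5), so the eigenvalues are -5, 1.
λ=1: eigenvector (2, -1).
λ=-5: eigenvector (-1, 1).
P = [[2, -1], [-1, 1]], D = diag(1, -5), P⁻¹ = [[1, 1], [1, 2]].
C⁵ = P·diag(1, -3125)·P⁻¹ = [[3127, 6252], [-3126, -6251]].
The requested entry is 3127.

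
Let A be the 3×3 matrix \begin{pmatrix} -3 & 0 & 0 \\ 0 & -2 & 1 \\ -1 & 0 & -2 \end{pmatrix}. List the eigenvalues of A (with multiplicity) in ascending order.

Characteristic polynomial: p(λ) = λ^3 + 7λ^2 + 16λ + 12 = (λ + 2)^2(λ + 3).
Roots (with multiplicity): -3, -2, -2.

-3, -2, -2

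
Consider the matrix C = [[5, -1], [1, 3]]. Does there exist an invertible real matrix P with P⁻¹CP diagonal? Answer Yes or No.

Characteristic polynomial: p(s) = s^2 - 8s + 16 = (s - 4)^2.
s = 4 has algebraic multiplicity 2; rank(C − 4I) = 1, so geometric multiplicity = 1.
Geometric multiplicity < algebraic multiplicity, so C is not diagonalizable.

No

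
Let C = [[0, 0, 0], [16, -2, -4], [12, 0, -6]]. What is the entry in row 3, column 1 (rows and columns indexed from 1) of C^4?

Characteristic polynomial: t^3 + 8t^2 + 12t = t(t + 2)(t + 6), so the eigenvalues are -6, -2, 0.
t=0: eigenvector (1, 4, 2).
t=-6: eigenvector (0, 1, 1).
t=-2: eigenvector (0, 1, 0).
P = [[1, 0, 0], [4, 1, 1], [2, 1, 0]], D = diag(0, -6, -2), P⁻¹ = [[1, 0, 0], [-2, 0, 1], [-2, 1, -1]].
C⁴ = P·diag(0, 1296, 16)·P⁻¹ = [[0, 0, 0], [-2624, 16, 1280], [-2592, 0, 1296]].
The requested entry is -2592.

-2592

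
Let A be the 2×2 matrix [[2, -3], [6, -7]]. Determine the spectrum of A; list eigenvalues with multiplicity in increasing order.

-4, -1

Characteristic polynomial: p(μ) = μ^2 + 5μ + 4 = (μ + 1)(μ + 4).
Roots (with multiplicity): -4, -1.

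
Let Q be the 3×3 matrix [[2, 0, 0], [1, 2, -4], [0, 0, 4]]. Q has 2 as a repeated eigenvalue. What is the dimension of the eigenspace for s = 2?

1

Q − 2I = [[0, 0, 0], [1, 0, -4], [0, 0, 2]].
This matrix has rank 2, so its null space has dimension 3 − 2 = 1.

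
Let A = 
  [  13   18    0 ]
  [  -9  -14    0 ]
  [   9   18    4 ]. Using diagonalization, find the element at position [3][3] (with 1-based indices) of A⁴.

Characteristic polynomial: μ^3 - 3μ^2 - 24μ + 80 = (μ - 4)^2(μ + 5), so the eigenvalues are -5, 4, 4.
μ=-5: eigenvector (1, -1, 1).
μ=4: eigenvector (2, -1, 2).
μ=4: eigenvector (0, 0, 1).
P = [[1, 2, 0], [-1, -1, 0], [1, 2, 1]], D = diag(-5, 4, 4), P⁻¹ = [[-1, -2, 0], [1, 1, 0], [-1, 0, 1]].
A⁴ = P·diag(625, 256, 256)·P⁻¹ = [[-113, -738, 0], [369, 994, 0], [-369, -738, 256]].
The requested entry is 256.

256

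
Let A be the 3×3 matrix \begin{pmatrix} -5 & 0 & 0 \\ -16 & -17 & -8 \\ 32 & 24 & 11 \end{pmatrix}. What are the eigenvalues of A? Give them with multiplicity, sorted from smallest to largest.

-5, -5, -1

Characteristic polynomial: p(μ) = μ^3 + 11μ^2 + 35μ + 25 = (μ + 1)(μ + 5)^2.
Roots (with multiplicity): -5, -5, -1.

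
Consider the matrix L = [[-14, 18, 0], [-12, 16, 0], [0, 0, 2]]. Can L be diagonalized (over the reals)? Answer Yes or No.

Yes

Characteristic polynomial: p(t) = t^3 - 4t^2 - 4t + 16 = (t - 4)(t - 2)(t + 2).
All 3 eigenvalues are distinct, so L is diagonalizable.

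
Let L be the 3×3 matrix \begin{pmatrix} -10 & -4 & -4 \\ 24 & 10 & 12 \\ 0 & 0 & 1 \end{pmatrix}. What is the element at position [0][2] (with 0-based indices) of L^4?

-60

Characteristic polynomial: t^3 - t^2 - 4t + 4 = (t - 2)(t - 1)(t + 2), so the eigenvalues are -2, 1, 2.
t=-2: eigenvector (1, -2, 0).
t=1: eigenvector (4, -12, 1).
t=2: eigenvector (-1, 3, 0).
P = [[1, 4, -1], [-2, -12, 3], [0, 1, 0]], D = diag(-2, 1, 2), P⁻¹ = [[3, 1, 0], [0, 0, 1], [2, 1, 4]].
L⁴ = P·diag(16, 1, 16)·P⁻¹ = [[16, 0, -60], [0, 16, 180], [0, 0, 1]].
The requested entry is -60.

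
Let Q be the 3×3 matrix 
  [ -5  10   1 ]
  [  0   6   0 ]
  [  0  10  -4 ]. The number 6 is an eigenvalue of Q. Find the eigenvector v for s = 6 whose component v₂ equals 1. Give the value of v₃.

Q − 6I = [[-11, 10, 1], [0, 0, 0], [0, 10, -10]].
Solving (Q − 6I)v = 0 gives the eigenspace spanned by (1, 1, 1).
With v₂ = 1, v = (1, 1, 1), so v₃ = 1.

1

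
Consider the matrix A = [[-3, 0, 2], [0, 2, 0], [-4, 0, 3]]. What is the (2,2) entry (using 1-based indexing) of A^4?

16

Characteristic polynomial: r^3 - 2r^2 - r + 2 = (r - 2)(r - 1)(r + 1), so the eigenvalues are -1, 1, 2.
r=2: eigenvector (0, 1, 0).
r=1: eigenvector (1, 0, 2).
r=-1: eigenvector (-1, 0, -1).
P = [[0, 1, -1], [1, 0, 0], [0, 2, -1]], D = diag(2, 1, -1), P⁻¹ = [[0, 1, 0], [-1, 0, 1], [-2, 0, 1]].
A⁴ = P·diag(16, 1, 1)·P⁻¹ = [[1, 0, 0], [0, 16, 0], [0, 0, 1]].
The requested entry is 16.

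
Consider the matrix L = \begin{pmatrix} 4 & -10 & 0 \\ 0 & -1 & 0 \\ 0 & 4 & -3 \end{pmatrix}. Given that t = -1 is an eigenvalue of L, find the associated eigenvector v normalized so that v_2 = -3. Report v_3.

-6

L + 1I = [[5, -10, 0], [0, 0, 0], [0, 4, -2]].
Solving (L + 1I)v = 0 gives the eigenspace spanned by (-6, -3, -6).
With v_2 = -3, v = (-6, -3, -6), so v_3 = -6.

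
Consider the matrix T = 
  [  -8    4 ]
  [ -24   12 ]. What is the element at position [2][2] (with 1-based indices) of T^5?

3072

Characteristic polynomial: λ^2 - 4λ = λ(λ - 4), so the eigenvalues are 0, 4.
λ=0: eigenvector (1, 2).
λ=4: eigenvector (1, 3).
P = [[1, 1], [2, 3]], D = diag(0, 4), P⁻¹ = [[3, -1], [-2, 1]].
T⁵ = P·diag(0, 1024)·P⁻¹ = [[-2048, 1024], [-6144, 3072]].
The requested entry is 3072.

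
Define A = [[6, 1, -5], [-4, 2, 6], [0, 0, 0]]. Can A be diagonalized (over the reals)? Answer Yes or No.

No

Characteristic polynomial: p(s) = s^3 - 8s^2 + 16s = s(s - 4)^2.
s = 4 has algebraic multiplicity 2; rank(A − 4I) = 2, so geometric multiplicity = 1.
Geometric multiplicity < algebraic multiplicity, so A is not diagonalizable.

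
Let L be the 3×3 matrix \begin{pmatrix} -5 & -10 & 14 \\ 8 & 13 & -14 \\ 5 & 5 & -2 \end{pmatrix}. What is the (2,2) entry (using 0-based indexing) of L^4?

Characteristic polynomial: λ^3 - 6λ^2 - λ + 30 = (λ - 5)(λ - 3)(λ + 2), so the eigenvalues are -2, 3, 5.
λ=5: eigenvector (1, -1, 0).
λ=3: eigenvector (-2, 3, 1).
λ=-2: eigenvector (-2, 2, 1).
P = [[1, -2, -2], [-1, 3, 2], [0, 1, 1]], D = diag(5, 3, -2), P⁻¹ = [[1, 0, 2], [1, 1, 0], [-1, -1, 1]].
L⁴ = P·diag(625, 81, 16)·P⁻¹ = [[495, -130, 1218], [-414, 211, -1218], [65, 65, 16]].
The requested entry is 16.

16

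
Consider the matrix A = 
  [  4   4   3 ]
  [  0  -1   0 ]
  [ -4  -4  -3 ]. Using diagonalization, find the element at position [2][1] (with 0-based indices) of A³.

-4

Characteristic polynomial: r^3 - r = r(r - 1)(r + 1), so the eigenvalues are -1, 0, 1.
r=0: eigenvector (-3, 0, 4).
r=1: eigenvector (-1, 0, 1).
r=-1: eigenvector (-2, 1, 2).
P = [[-3, -1, -2], [0, 0, 1], [4, 1, 2]], D = diag(0, 1, -1), P⁻¹ = [[1, 0, 1], [-4, -2, -3], [0, 1, 0]].
A³ = P·diag(0, 1, -1)·P⁻¹ = [[4, 4, 3], [0, -1, 0], [-4, -4, -3]].
The requested entry is -4.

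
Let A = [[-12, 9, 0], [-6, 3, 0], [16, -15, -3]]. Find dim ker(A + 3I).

A + 3I = [[-9, 9, 0], [-6, 6, 0], [16, -15, 0]].
This matrix has rank 2, so its null space has dimension 3 − 2 = 1.

1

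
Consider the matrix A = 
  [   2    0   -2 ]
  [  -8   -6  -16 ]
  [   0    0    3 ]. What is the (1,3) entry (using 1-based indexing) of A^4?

-130

Characteristic polynomial: λ^3 + λ^2 - 24λ + 36 = (λ - 3)(λ - 2)(λ + 6), so the eigenvalues are -6, 2, 3.
λ=3: eigenvector (-2, 0, 1).
λ=-6: eigenvector (0, 1, 0).
λ=2: eigenvector (1, -1, 0).
P = [[-2, 0, 1], [0, 1, -1], [1, 0, 0]], D = diag(3, -6, 2), P⁻¹ = [[0, 0, 1], [1, 1, 2], [1, 0, 2]].
A⁴ = P·diag(81, 1296, 16)·P⁻¹ = [[16, 0, -130], [1280, 1296, 2560], [0, 0, 81]].
The requested entry is -130.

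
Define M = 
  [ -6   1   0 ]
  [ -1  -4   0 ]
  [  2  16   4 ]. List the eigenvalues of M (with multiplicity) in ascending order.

Characteristic polynomial: p(t) = t^3 + 6t^2 - 15t - 100 = (t - 4)(t + 5)^2.
Roots (with multiplicity): -5, -5, 4.

-5, -5, 4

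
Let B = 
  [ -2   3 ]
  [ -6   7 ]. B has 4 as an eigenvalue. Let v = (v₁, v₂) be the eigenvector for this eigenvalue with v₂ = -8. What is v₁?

-4

B − 4I = [[-6, 3], [-6, 3]].
Solving (B − 4I)v = 0 gives the eigenspace spanned by (-4, -8).
With v₂ = -8, v = (-4, -8), so v₁ = -4.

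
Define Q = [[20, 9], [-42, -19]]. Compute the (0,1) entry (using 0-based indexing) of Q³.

27

Characteristic polynomial: t^2 - t - 2 = (t - 2)(t + 1), so the eigenvalues are -1, 2.
t=2: eigenvector (1, -2).
t=-1: eigenvector (-3, 7).
P = [[1, -3], [-2, 7]], D = diag(2, -1), P⁻¹ = [[7, 3], [2, 1]].
Q³ = P·diag(8, -1)·P⁻¹ = [[62, 27], [-126, -55]].
The requested entry is 27.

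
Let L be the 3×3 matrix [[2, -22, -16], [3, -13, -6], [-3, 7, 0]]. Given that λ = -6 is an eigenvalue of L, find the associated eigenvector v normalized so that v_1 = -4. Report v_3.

L + 6I = [[8, -22, -16], [3, -7, -6], [-3, 7, 6]].
Solving (L + 6I)v = 0 gives the eigenspace spanned by (-4, 0, -2).
With v_1 = -4, v = (-4, 0, -2), so v_3 = -2.

-2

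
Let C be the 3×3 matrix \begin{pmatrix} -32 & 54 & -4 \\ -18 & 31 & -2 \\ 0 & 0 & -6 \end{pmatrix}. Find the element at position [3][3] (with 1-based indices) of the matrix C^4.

Characteristic polynomial: s^3 + 7s^2 - 14s - 120 = (s - 4)(s + 5)(s + 6), so the eigenvalues are -6, -5, 4.
s=4: eigenvector (-3, -2, 0).
s=-5: eigenvector (2, 1, 0).
s=-6: eigenvector (4, 2, 1).
P = [[-3, 2, 4], [-2, 1, 2], [0, 0, 1]], D = diag(4, -5, -6), P⁻¹ = [[1, -2, 0], [2, -3, -2], [0, 0, 1]].
C⁴ = P·diag(256, 625, 1296)·P⁻¹ = [[1732, -2214, 2684], [738, -851, 1342], [0, 0, 1296]].
The requested entry is 1296.

1296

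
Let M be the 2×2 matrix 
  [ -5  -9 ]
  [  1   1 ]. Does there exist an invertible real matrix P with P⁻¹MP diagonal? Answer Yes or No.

Characteristic polynomial: p(λ) = λ^2 + 4λ + 4 = (λ + 2)^2.
λ = -2 has algebraic multiplicity 2; rank(M + 2I) = 1, so geometric multiplicity = 1.
Geometric multiplicity < algebraic multiplicity, so M is not diagonalizable.

No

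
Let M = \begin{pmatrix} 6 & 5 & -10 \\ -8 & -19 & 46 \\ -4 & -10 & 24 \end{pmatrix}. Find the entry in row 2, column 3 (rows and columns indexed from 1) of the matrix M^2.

310

Characteristic polynomial: t^3 - 11t^2 + 34t - 24 = (t - 6)(t - 4)(t - 1), so the eigenvalues are 1, 4, 6.
t=1: eigenvector (-1, 5, 2).
t=6: eigenvector (1, -4, -2).
t=4: eigenvector (0, 2, 1).
P = [[-1, 1, 0], [5, -4, 2], [2, -2, 1]], D = diag(1, 6, 4), P⁻¹ = [[0, 1, -2], [1, 1, -2], [2, 0, 1]].
M² = P·diag(1, 36, 16)·P⁻¹ = [[36, 35, -70], [-80, -139, 310], [-40, -70, 156]].
The requested entry is 310.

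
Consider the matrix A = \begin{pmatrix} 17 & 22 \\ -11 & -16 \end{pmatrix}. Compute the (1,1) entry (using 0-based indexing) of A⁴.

-46

Characteristic polynomial: μ^2 - μ - 30 = (μ - 6)(μ + 5), so the eigenvalues are -5, 6.
μ=6: eigenvector (-2, 1).
μ=-5: eigenvector (1, -1).
P = [[-2, 1], [1, -1]], D = diag(6, -5), P⁻¹ = [[-1, -1], [-1, -2]].
A⁴ = P·diag(1296, 625)·P⁻¹ = [[1967, 1342], [-671, -46]].
The requested entry is -46.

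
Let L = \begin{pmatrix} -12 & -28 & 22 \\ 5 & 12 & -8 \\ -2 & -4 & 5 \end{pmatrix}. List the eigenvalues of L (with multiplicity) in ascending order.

Characteristic polynomial: p(λ) = λ^3 - 5λ^2 + 8λ - 4 = (λ - 2)^2(λ - 1).
Roots (with multiplicity): 1, 2, 2.

1, 2, 2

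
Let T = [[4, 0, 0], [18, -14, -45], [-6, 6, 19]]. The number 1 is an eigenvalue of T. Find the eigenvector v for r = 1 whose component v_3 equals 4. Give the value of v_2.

-12

T − 1I = [[3, 0, 0], [18, -15, -45], [-6, 6, 18]].
Solving (T − 1I)v = 0 gives the eigenspace spanned by (0, -12, 4).
With v_3 = 4, v = (0, -12, 4), so v_2 = -12.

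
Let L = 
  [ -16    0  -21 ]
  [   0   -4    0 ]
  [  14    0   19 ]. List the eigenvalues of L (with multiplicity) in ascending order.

-4, -2, 5

Characteristic polynomial: p(μ) = μ^3 + μ^2 - 22μ - 40 = (μ - 5)(μ + 2)(μ + 4).
Roots (with multiplicity): -4, -2, 5.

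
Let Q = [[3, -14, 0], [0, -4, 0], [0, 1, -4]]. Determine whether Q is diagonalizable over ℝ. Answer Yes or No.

No

Characteristic polynomial: p(λ) = λ^3 + 5λ^2 - 8λ - 48 = (λ - 3)(λ + 4)^2.
λ = -4 has algebraic multiplicity 2; rank(Q + 4I) = 2, so geometric multiplicity = 1.
Geometric multiplicity < algebraic multiplicity, so Q is not diagonalizable.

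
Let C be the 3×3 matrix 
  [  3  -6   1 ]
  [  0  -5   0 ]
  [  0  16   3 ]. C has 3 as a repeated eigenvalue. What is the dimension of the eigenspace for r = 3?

1

C − 3I = [[0, -6, 1], [0, -8, 0], [0, 16, 0]].
This matrix has rank 2, so its null space has dimension 3 − 2 = 1.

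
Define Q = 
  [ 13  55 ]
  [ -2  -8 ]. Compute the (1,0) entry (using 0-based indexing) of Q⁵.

Characteristic polynomial: s^2 - 5s + 6 = (s - 3)(s - 2), so the eigenvalues are 2, 3.
s=3: eigenvector (11, -2).
s=2: eigenvector (-5, 1).
P = [[11, -5], [-2, 1]], D = diag(3, 2), P⁻¹ = [[1, 5], [2, 11]].
Q⁵ = P·diag(243, 32)·P⁻¹ = [[2353, 11605], [-422, -2078]].
The requested entry is -422.

-422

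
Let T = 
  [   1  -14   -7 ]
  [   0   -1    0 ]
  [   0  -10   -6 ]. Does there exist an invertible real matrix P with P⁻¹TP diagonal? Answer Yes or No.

Yes

Characteristic polynomial: p(s) = s^3 + 6s^2 - s - 6 = (s - 1)(s + 1)(s + 6).
All 3 eigenvalues are distinct, so T is diagonalizable.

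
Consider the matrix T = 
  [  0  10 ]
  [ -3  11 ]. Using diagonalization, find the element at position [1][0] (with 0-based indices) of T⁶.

Characteristic polynomial: s^2 - 11s + 30 = (s - 6)(s - 5), so the eigenvalues are 5, 6.
s=6: eigenvector (5, 3).
s=5: eigenvector (-2, -1).
P = [[5, -2], [3, -1]], D = diag(6, 5), P⁻¹ = [[-1, 2], [-3, 5]].
T⁶ = P·diag(46656, 15625)·P⁻¹ = [[-139530, 310310], [-93093, 201811]].
The requested entry is -93093.

-93093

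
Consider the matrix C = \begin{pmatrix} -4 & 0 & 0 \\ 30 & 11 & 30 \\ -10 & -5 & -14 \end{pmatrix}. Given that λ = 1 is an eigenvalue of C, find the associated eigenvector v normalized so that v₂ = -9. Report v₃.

C − 1I = [[-5, 0, 0], [30, 10, 30], [-10, -5, -15]].
Solving (C − 1I)v = 0 gives the eigenspace spanned by (0, -9, 3).
With v₂ = -9, v = (0, -9, 3), so v₃ = 3.

3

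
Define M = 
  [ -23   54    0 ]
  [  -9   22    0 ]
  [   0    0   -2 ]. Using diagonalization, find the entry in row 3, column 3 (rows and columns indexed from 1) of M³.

Characteristic polynomial: t^3 + 3t^2 - 18t - 40 = (t - 4)(t + 2)(t + 5), so the eigenvalues are -5, -2, 4.
t=-2: eigenvector (0, 0, 1).
t=-5: eigenvector (3, 1, 0).
t=4: eigenvector (-2, -1, 0).
P = [[0, 3, -2], [0, 1, -1], [1, 0, 0]], D = diag(-2, -5, 4), P⁻¹ = [[0, 0, 1], [1, -2, 0], [1, -3, 0]].
M³ = P·diag(-8, -125, 64)·P⁻¹ = [[-503, 1134, 0], [-189, 442, 0], [0, 0, -8]].
The requested entry is -8.

-8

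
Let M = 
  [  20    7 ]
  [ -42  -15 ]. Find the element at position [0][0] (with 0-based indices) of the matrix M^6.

Characteristic polynomial: μ^2 - 5μ - 6 = (μ - 6)(μ + 1), so the eigenvalues are -1, 6.
μ=6: eigenvector (1, -2).
μ=-1: eigenvector (-1, 3).
P = [[1, -1], [-2, 3]], D = diag(6, -1), P⁻¹ = [[3, 1], [2, 1]].
M⁶ = P·diag(46656, 1)·P⁻¹ = [[139966, 46655], [-279930, -93309]].
The requested entry is 139966.

139966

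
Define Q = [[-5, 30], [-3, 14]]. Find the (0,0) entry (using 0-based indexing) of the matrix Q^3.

Characteristic polynomial: μ^2 - 9μ + 20 = (μ - 5)(μ - 4), so the eigenvalues are 4, 5.
μ=4: eigenvector (10, 3).
μ=5: eigenvector (3, 1).
P = [[10, 3], [3, 1]], D = diag(4, 5), P⁻¹ = [[1, -3], [-3, 10]].
Q³ = P·diag(64, 125)·P⁻¹ = [[-485, 1830], [-183, 674]].
The requested entry is -485.

-485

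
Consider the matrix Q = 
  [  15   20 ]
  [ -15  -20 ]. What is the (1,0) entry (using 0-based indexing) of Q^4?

Characteristic polynomial: s^2 + 5s = s(s + 5), so the eigenvalues are -5, 0.
s=0: eigenvector (4, -3).
s=-5: eigenvector (-1, 1).
P = [[4, -1], [-3, 1]], D = diag(0, -5), P⁻¹ = [[1, 1], [3, 4]].
Q⁴ = P·diag(0, 625)·P⁻¹ = [[-1875, -2500], [1875, 2500]].
The requested entry is 1875.

1875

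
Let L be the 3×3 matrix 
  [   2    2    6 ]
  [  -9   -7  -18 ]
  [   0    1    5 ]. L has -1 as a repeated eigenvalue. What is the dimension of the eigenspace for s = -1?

L + 1I = [[3, 2, 6], [-9, -6, -18], [0, 1, 6]].
This matrix has rank 2, so its null space has dimension 3 − 2 = 1.

1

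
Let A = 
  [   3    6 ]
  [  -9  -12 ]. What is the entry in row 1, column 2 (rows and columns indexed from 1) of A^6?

-91854

Characteristic polynomial: r^2 + 9r + 18 = (r + 3)(r + 6), so the eigenvalues are -6, -3.
r=-3: eigenvector (1, -1).
r=-6: eigenvector (-2, 3).
P = [[1, -2], [-1, 3]], D = diag(-3, -6), P⁻¹ = [[3, 2], [1, 1]].
A⁶ = P·diag(729, 46656)·P⁻¹ = [[-91125, -91854], [137781, 138510]].
The requested entry is -91854.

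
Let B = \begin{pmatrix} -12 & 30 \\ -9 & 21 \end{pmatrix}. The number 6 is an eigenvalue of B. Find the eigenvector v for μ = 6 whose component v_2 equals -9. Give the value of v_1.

B − 6I = [[-18, 30], [-9, 15]].
Solving (B − 6I)v = 0 gives the eigenspace spanned by (-15, -9).
With v_2 = -9, v = (-15, -9), so v_1 = -15.

-15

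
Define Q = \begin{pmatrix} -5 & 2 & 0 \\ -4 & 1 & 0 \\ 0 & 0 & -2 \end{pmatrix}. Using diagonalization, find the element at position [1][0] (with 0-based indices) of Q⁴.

Characteristic polynomial: λ^3 + 6λ^2 + 11λ + 6 = (λ + 1)(λ + 2)(λ + 3), so the eigenvalues are -3, -2, -1.
λ=-3: eigenvector (1, 1, 0).
λ=-1: eigenvector (-1, -2, 0).
λ=-2: eigenvector (0, 0, 1).
P = [[1, -1, 0], [1, -2, 0], [0, 0, 1]], D = diag(-3, -1, -2), P⁻¹ = [[2, -1, 0], [1, -1, 0], [0, 0, 1]].
Q⁴ = P·diag(81, 1, 16)·P⁻¹ = [[161, -80, 0], [160, -79, 0], [0, 0, 16]].
The requested entry is 160.

160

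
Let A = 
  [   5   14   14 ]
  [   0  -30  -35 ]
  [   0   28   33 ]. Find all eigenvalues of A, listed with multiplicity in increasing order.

-2, 5, 5

Characteristic polynomial: p(r) = r^3 - 8r^2 + 5r + 50 = (r - 5)^2(r + 2).
Roots (with multiplicity): -2, 5, 5.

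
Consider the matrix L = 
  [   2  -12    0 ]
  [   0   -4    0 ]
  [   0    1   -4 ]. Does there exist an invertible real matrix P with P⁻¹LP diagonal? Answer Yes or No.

Characteristic polynomial: p(t) = t^3 + 6t^2 - 32 = (t - 2)(t + 4)^2.
t = -4 has algebraic multiplicity 2; rank(L + 4I) = 2, so geometric multiplicity = 1.
Geometric multiplicity < algebraic multiplicity, so L is not diagonalizable.

No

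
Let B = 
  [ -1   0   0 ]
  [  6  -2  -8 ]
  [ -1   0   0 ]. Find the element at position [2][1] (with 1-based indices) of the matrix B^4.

Characteristic polynomial: r^3 + 3r^2 + 2r = r(r + 1)(r + 2), so the eigenvalues are -2, -1, 0.
r=-1: eigenvector (1, -2, 1).
r=-2: eigenvector (0, 1, 0).
r=0: eigenvector (0, -4, 1).
P = [[1, 0, 0], [-2, 1, -4], [1, 0, 1]], D = diag(-1, -2, 0), P⁻¹ = [[1, 0, 0], [-2, 1, 4], [-1, 0, 1]].
B⁴ = P·diag(1, 16, 0)·P⁻¹ = [[1, 0, 0], [-34, 16, 64], [1, 0, 0]].
The requested entry is -34.

-34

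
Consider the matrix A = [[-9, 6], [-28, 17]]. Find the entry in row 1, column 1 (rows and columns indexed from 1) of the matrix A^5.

-17049

Characteristic polynomial: r^2 - 8r + 15 = (r - 5)(r - 3), so the eigenvalues are 3, 5.
r=5: eigenvector (3, 7).
r=3: eigenvector (1, 2).
P = [[3, 1], [7, 2]], D = diag(5, 3), P⁻¹ = [[-2, 1], [7, -3]].
A⁵ = P·diag(3125, 243)·P⁻¹ = [[-17049, 8646], [-40348, 20417]].
The requested entry is -17049.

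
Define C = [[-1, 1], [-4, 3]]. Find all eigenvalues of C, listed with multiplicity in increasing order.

Characteristic polynomial: p(r) = r^2 - 2r + 1 = (r - 1)^2.
Roots (with multiplicity): 1, 1.

1, 1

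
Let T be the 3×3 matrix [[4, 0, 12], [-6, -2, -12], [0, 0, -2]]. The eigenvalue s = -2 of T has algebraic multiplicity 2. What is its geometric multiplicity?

2

T + 2I = [[6, 0, 12], [-6, 0, -12], [0, 0, 0]].
This matrix has rank 1, so its null space has dimension 3 − 1 = 2.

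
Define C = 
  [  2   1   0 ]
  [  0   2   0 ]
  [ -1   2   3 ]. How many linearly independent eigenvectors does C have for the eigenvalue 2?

C − 2I = [[0, 1, 0], [0, 0, 0], [-1, 2, 1]].
This matrix has rank 2, so its null space has dimension 3 − 2 = 1.

1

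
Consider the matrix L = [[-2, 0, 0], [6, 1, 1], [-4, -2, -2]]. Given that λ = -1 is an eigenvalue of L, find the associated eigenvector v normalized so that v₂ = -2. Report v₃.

4

L + 1I = [[-1, 0, 0], [6, 2, 1], [-4, -2, -1]].
Solving (L + 1I)v = 0 gives the eigenspace spanned by (0, -2, 4).
With v₂ = -2, v = (0, -2, 4), so v₃ = 4.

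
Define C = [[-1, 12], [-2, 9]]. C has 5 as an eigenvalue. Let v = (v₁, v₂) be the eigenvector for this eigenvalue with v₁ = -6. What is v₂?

-3

C − 5I = [[-6, 12], [-2, 4]].
Solving (C − 5I)v = 0 gives the eigenspace spanned by (-6, -3).
With v₁ = -6, v = (-6, -3), so v₂ = -3.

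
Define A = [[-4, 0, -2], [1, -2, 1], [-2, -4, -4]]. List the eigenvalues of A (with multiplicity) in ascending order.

-4, -4, -2

Characteristic polynomial: p(μ) = μ^3 + 10μ^2 + 32μ + 32 = (μ + 2)(μ + 4)^2.
Roots (with multiplicity): -4, -4, -2.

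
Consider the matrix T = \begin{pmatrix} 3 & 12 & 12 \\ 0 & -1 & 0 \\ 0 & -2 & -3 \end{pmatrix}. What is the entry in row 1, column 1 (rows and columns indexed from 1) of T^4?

81

Characteristic polynomial: μ^3 + μ^2 - 9μ - 9 = (μ - 3)(μ + 1)(μ + 3), so the eigenvalues are -3, -1, 3.
μ=3: eigenvector (1, 0, 0).
μ=-1: eigenvector (0, 1, -1).
μ=-3: eigenvector (-2, 0, 1).
P = [[1, 0, -2], [0, 1, 0], [0, -1, 1]], D = diag(3, -1, -3), P⁻¹ = [[1, 2, 2], [0, 1, 0], [0, 1, 1]].
T⁴ = P·diag(81, 1, 81)·P⁻¹ = [[81, 0, 0], [0, 1, 0], [0, 80, 81]].
The requested entry is 81.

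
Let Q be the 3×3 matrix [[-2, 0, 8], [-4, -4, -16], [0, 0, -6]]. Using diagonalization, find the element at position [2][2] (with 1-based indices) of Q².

16

Characteristic polynomial: t^3 + 12t^2 + 44t + 48 = (t + 2)(t + 4)(t + 6), so the eigenvalues are -6, -4, -2.
t=-2: eigenvector (1, -2, 0).
t=-4: eigenvector (0, 1, 0).
t=-6: eigenvector (-2, 4, 1).
P = [[1, 0, -2], [-2, 1, 4], [0, 0, 1]], D = diag(-2, -4, -6), P⁻¹ = [[1, 0, 2], [2, 1, 0], [0, 0, 1]].
Q² = P·diag(4, 16, 36)·P⁻¹ = [[4, 0, -64], [24, 16, 128], [0, 0, 36]].
The requested entry is 16.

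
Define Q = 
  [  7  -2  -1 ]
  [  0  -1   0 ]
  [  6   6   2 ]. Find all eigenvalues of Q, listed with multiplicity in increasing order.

Characteristic polynomial: p(s) = s^3 - 8s^2 + 11s + 20 = (s - 5)(s - 4)(s + 1).
Roots (with multiplicity): -1, 4, 5.

-1, 4, 5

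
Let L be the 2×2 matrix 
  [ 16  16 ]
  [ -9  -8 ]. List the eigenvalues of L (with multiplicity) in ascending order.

4, 4

Characteristic polynomial: p(r) = r^2 - 8r + 16 = (r - 4)^2.
Roots (with multiplicity): 4, 4.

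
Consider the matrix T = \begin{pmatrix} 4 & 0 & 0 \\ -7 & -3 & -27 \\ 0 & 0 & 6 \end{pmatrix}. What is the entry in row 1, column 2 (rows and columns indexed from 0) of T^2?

Characteristic polynomial: λ^3 - 7λ^2 - 6λ + 72 = (λ - 6)(λ - 4)(λ + 3), so the eigenvalues are -3, 4, 6.
λ=4: eigenvector (1, -1, 0).
λ=-3: eigenvector (0, 1, 0).
λ=6: eigenvector (0, -3, 1).
P = [[1, 0, 0], [-1, 1, -3], [0, 0, 1]], D = diag(4, -3, 6), P⁻¹ = [[1, 0, 0], [1, 1, 3], [0, 0, 1]].
T² = P·diag(16, 9, 36)·P⁻¹ = [[16, 0, 0], [-7, 9, -81], [0, 0, 36]].
The requested entry is -81.

-81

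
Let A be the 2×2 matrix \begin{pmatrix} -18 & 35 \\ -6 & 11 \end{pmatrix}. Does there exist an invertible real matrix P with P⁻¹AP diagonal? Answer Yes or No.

Yes

Characteristic polynomial: p(r) = r^2 + 7r + 12 = (r + 3)(r + 4).
All 2 eigenvalues are distinct, so A is diagonalizable.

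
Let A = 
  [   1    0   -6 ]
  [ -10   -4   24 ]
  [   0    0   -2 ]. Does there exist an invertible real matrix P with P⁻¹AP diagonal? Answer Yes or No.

Yes

Characteristic polynomial: p(r) = r^3 + 5r^2 + 2r - 8 = (r - 1)(r + 2)(r + 4).
All 3 eigenvalues are distinct, so A is diagonalizable.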